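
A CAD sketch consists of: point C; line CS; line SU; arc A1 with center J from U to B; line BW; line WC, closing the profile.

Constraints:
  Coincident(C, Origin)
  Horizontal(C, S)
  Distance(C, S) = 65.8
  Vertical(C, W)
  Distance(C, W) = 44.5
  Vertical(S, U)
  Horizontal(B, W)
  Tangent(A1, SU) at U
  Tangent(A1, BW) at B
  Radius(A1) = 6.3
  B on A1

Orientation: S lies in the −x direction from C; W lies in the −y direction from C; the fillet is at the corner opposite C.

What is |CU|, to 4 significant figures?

76.08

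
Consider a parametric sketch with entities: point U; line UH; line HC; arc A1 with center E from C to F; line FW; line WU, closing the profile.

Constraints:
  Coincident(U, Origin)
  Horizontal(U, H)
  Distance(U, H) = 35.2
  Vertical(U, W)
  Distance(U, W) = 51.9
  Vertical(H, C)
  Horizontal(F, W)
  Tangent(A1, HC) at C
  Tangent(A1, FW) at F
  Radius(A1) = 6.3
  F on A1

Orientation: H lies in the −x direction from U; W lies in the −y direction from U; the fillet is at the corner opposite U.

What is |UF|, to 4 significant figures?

59.40

The virtual corner opposite U is at (-35.20, -51.90). The tangent condition forces EC to be normal to HC and since A1 is tangent to FW there, EF ⟂ FW, with radius 6.3, so the center E sits 6.3 in from both sides at E = (-28.90, -45.60). That places the tangent points at C = (-35.20, -45.60) on HC and F = (-28.90, -51.90) on FW. Then |UF| = |F − U| = 59.40.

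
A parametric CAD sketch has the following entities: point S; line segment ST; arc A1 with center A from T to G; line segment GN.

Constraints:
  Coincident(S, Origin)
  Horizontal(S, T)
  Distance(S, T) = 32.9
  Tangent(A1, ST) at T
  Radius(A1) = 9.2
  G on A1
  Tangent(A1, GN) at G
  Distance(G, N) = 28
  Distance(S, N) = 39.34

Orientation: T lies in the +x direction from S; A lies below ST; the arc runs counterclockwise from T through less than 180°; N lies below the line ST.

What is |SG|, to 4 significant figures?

25.00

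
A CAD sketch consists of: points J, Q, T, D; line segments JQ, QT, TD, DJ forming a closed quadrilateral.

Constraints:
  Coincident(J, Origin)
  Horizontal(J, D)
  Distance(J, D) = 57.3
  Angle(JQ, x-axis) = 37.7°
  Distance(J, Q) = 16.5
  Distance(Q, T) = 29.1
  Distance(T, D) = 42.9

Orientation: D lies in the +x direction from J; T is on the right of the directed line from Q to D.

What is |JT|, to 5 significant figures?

26.208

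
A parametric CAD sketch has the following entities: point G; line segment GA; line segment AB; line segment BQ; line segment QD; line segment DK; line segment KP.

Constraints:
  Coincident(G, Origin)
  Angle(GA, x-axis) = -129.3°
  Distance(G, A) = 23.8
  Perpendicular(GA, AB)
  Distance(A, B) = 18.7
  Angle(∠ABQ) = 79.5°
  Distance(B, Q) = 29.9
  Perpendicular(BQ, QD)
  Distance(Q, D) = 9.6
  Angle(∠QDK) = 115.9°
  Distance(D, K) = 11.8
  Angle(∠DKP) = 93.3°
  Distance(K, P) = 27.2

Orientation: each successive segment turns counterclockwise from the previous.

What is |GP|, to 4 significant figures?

31.04

∠QDK = 115.9° gives DK at -144.7° from the x-axis; with |DK| = 11.8, K = (-4.242, -6.254). ∠DKP = 93.3° gives KP at -58.00° from the x-axis; with |KP| = 27.2, P = (10.17, -29.32). Then |GP| = |P − G| = 31.04.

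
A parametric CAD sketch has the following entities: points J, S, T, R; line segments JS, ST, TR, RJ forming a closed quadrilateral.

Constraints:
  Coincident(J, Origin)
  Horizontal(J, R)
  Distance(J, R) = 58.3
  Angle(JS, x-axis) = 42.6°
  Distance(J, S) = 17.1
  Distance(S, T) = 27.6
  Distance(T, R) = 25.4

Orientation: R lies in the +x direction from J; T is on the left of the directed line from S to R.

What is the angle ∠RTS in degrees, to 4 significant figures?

125.6°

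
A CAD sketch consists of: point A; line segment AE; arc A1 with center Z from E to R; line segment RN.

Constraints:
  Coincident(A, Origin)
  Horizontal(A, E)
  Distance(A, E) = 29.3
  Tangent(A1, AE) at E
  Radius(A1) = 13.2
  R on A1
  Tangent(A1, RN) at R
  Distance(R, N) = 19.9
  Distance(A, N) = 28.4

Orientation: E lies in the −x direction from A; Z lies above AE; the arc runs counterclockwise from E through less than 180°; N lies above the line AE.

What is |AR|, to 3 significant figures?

19.0

Checks: |ZE| = 13.20 ✓; |ZR| = 13.20 ✓; ∠(ZR, RN) = 90.00° ✓; |RN| = 19.90 ✓; |AN| = 28.40 ✓.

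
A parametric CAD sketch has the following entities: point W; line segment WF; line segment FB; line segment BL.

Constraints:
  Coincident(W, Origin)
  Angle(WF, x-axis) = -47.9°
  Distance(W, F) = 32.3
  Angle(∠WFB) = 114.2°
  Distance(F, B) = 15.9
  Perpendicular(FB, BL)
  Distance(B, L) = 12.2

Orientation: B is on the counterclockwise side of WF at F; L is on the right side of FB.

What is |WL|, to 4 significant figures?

50.84

W is at the origin; WF runs at -47.9° with length 32.3, so F = 32.3·(cos -47.9°, sin -47.9°) = (21.65, -23.97). ∠WFB = 114.2°, so FB runs at -47.9° + (180° − 114.2°) = 17.90° from the x-axis; with |FB| = 15.9, B = F + 15.9·(cos 17.90°, sin 17.90°) = (36.79, -19.08). FB is perpendicular to BL; with |BL| = 12.2 on the right of FB, L = B + 12.2·(0.3074, -0.9516) = (40.53, -30.69). Then |WL| = |L − W| = 50.84.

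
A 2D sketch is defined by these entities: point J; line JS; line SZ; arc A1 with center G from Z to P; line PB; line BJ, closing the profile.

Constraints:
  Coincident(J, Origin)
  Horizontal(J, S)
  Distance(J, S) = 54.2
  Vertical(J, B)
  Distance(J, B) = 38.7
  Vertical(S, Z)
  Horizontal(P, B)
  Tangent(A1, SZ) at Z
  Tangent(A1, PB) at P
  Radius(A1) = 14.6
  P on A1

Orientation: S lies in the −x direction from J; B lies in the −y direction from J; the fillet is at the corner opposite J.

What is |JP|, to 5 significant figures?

55.370

J is at the origin; J and S share the same y with |JS| = 54.2 and S on the −x side, so S = (-54.200, 0.0000). J and B share the same x with |JB| = 38.7 and B on the −y side, so B = (0.0000, -38.700). The virtual corner opposite J is at (-54.200, -38.700). A1 meets SZ tangentially, so GZ is at right angles to SZ and since A1 is tangent to PB there, GP ⟂ PB, with radius 14.6, so the center G sits 14.6 in from both sides at G = (-39.600, -24.100). That places the tangent points at Z = (-54.200, -24.100) on SZ and P = (-39.600, -38.700) on PB. Then |JP| = |P − J| = 55.370.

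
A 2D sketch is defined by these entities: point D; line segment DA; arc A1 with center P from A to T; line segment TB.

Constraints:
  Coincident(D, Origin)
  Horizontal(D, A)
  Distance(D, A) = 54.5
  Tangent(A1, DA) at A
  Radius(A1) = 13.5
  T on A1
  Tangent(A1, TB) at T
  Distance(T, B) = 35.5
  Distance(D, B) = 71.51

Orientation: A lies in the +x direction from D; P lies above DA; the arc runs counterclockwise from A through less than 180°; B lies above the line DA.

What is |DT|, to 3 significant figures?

69.3

Checks: ∠(PA, AD) = 90.00° ✓; |PT| = 13.50 ✓; ∠(PT, TB) = 90.00° ✓; |TB| = 35.50 ✓; |DB| = 71.51 ✓.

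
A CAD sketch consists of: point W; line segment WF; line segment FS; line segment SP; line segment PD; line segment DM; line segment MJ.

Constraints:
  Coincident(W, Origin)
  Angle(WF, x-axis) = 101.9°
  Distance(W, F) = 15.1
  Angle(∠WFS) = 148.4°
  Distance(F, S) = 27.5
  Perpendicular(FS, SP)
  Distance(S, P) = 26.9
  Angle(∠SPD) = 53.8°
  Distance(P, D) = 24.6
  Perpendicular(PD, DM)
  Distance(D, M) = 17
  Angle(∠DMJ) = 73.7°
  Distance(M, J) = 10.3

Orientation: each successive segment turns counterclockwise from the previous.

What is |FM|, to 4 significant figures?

17.74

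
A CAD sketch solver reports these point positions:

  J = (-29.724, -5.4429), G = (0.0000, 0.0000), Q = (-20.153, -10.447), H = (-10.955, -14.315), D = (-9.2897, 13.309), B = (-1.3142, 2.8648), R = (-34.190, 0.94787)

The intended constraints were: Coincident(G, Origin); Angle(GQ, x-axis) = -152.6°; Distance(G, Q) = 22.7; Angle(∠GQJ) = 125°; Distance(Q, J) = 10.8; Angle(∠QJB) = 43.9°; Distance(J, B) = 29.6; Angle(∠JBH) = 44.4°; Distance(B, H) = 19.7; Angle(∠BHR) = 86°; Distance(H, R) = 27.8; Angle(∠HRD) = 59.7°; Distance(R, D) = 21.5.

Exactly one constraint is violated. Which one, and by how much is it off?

Distance(R, D) = 21.5 — off by 6.30.

G = (0.00, 0.00) ✓; GQ at -152.6° ✓; |GQ| = 22.70 ✓; ∠GQJ = 125.0° ✓; |QJ| = 10.80 ✓; ∠QJB = 43.90° ✓; |JB| = 29.60 ✓; ∠JBH = 44.40° ✓; |BH| = 19.70 ✓; ∠BHR = 86.00° ✓; |HR| = 27.80 ✓; ∠HRD = 59.70° ✓; |RD| = 27.80 ✗.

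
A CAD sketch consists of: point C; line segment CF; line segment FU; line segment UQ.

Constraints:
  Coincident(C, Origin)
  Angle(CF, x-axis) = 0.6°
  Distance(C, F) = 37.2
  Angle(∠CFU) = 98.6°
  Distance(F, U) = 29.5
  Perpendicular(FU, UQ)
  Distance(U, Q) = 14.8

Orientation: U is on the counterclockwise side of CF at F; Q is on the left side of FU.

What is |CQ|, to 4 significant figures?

41.38

∠CFU = 98.6°, so FU runs at 0.6° + (180° − 98.6°) = 82.00° from the x-axis; with |FU| = 29.5, U = F + 29.5·(cos 82.00°, sin 82.00°) = (41.30, 29.60). FU is perpendicular to UQ; with |UQ| = 14.8 on the left of FU, Q = U + 14.8·(-0.9903, 0.1392) = (26.65, 31.66). Then |CQ| = |Q − C| = 41.38.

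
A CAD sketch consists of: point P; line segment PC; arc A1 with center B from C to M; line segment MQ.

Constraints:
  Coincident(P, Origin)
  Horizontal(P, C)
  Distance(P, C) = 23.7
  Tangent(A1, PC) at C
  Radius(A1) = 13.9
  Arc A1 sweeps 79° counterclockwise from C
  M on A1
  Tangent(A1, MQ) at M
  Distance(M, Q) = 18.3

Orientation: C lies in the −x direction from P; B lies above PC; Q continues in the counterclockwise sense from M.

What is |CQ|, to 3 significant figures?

33.9

P is at the origin; P and C share the same y with |PC| = 23.7 and C on the −x side, so C = (-23.7, 0.00). Since A1 is tangent to PC there, BC ⟂ PC, so B = C + (0, 13.9) = (-23.7, 13.9). On A1, C sits at bearing -90° from B; a 79° counterclockwise sweep puts M at bearing -11°, so M = B + 13.9·(cos -11°, sin -11°) = (-10.1, 11.2). Tangency of A1 to MQ means the radius BM is perpendicular to MQ, so MQ runs along (−sin -11°, cos -11°); with |MQ| = 18.3, Q = (-6.56, 29.2). Then |CQ| = |Q − C| = 33.9.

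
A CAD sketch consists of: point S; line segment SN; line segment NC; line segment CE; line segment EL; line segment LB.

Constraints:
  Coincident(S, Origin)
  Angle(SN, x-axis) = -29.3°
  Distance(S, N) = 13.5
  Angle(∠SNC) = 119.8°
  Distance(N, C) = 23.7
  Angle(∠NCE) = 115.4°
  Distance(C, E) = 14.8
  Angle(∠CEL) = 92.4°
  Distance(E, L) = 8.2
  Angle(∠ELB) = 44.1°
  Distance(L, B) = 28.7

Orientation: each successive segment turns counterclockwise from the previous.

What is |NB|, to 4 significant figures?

33.28

S is at the origin; SN runs at -29.3° with length 13.5, so N = (11.77, -6.607). ∠SNC = 119.8° gives NC at 30.90° from the x-axis; with |NC| = 23.7, C = (32.11, 5.564). ∠NCE = 115.4° gives CE at 95.50° from the x-axis; with |CE| = 14.8, E = (30.69, 20.30). ∠CEL = 92.4° gives EL at -176.9° from the x-axis; with |EL| = 8.2, L = (22.50, 19.85). ∠ELB = 44.1° gives LB at -41.00° from the x-axis; with |LB| = 28.7, B = (44.16, 1.024). Then |NB| = |B − N| = 33.28.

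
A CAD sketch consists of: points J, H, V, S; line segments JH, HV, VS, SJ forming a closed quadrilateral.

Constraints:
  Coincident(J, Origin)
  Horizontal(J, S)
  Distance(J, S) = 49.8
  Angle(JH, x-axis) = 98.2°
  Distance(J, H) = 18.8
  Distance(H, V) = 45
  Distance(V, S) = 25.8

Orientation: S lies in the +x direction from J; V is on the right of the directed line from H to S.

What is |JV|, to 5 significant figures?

31.542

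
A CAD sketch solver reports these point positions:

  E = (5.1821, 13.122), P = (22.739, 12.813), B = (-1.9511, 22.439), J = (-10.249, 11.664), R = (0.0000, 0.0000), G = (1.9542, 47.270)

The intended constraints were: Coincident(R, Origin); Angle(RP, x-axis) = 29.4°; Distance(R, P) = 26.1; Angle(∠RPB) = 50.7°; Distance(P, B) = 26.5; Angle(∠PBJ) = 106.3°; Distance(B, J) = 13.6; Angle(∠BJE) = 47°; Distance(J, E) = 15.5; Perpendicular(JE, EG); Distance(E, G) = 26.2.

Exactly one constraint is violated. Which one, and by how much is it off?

Distance(E, G) = 26.2 — off by 8.10.

R = (0.00, 0.00) ✓; RP at 29.40° ✓; |RP| = 26.10 ✓; ∠RPB = 50.70° ✓; |PB| = 26.50 ✓; ∠PBJ = 106.3° ✓; |BJ| = 13.60 ✓; ∠BJE = 47.00° ✓; |JE| = 15.50 ✓; ∠(JE, EG) = 90.00° ✓; |EG| = 34.30 ✗.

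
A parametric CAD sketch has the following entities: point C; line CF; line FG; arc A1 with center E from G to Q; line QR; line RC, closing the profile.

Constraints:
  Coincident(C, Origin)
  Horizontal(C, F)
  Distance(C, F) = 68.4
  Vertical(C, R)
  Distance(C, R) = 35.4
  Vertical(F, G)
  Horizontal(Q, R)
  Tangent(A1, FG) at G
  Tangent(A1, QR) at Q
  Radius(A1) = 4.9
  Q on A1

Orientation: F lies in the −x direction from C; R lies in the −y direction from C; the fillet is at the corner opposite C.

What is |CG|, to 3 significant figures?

74.9

C is at the origin; C and F share the same y with |CF| = 68.4 and F on the −x side, so F = (-68.4, 0.00). C and R share the same x with |CR| = 35.4 and R on the −y side, so R = (0.00, -35.4). The virtual corner opposite C is at (-68.4, -35.4). Tangency of A1 to FG means the radius EG is perpendicular to FG and the tangent condition forces EQ to be normal to QR, with radius 4.9, so the center E sits 4.9 in from both sides at E = (-63.5, -30.5). That places the tangent points at G = (-68.4, -30.5) on FG and Q = (-63.5, -35.4) on QR. Then |CG| = |G − C| = 74.9.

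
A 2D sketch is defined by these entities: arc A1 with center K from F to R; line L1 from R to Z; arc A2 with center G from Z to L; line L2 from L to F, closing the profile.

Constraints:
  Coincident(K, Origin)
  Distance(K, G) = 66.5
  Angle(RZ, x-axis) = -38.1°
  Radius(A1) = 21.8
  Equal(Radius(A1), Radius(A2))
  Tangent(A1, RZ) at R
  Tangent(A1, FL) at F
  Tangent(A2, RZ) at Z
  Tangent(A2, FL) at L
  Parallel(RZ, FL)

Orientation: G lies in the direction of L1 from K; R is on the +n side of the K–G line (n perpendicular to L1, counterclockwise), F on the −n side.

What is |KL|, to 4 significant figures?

69.98

Tangency of A1 to both parallel lines with radius 21.8 puts R and F at K ± 21.8·n: R = (13.45, 17.16), F = (-13.45, -17.16). Equal radii place Z and L the same way about G: Z = G + 21.8·n = (65.78, -23.88), L = G − 21.8·n = (38.88, -58.19). Then |KL| = |L − K| = 69.98.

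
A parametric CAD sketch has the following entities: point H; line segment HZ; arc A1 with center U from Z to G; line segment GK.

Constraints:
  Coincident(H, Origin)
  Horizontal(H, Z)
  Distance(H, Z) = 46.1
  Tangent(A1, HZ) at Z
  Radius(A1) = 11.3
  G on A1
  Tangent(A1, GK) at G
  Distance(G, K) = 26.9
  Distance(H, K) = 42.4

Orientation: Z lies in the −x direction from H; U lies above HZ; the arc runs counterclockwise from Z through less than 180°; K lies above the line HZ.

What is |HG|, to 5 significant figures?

36.229

H is at the origin; HZ is horizontal with |HZ| = 46.1 and Z on the −x side, so Z = (-46.100, 0.0000). The tangent condition forces UZ to be normal to HZ, so U = Z + (0, 11.3) = (-46.100, 11.300). Since UG ⟂ GK (tangency), |UK| = √(11.3² + 26.9²) = 29.177 regardless of where G sits on A1. So K lies on both circle(H, 42.4) and circle(U, 29.177); the above-HZ intersection is K = (-26.609, 33.011). G is the foot of the tangent from K: G = (-35.424, 7.5968).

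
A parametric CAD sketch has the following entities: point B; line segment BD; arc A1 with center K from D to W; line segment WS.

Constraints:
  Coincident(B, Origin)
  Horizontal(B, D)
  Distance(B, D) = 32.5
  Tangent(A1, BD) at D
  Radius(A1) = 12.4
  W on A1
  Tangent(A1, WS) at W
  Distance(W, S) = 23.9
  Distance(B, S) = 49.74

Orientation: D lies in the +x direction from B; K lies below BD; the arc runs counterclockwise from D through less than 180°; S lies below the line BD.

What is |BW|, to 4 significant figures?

27.29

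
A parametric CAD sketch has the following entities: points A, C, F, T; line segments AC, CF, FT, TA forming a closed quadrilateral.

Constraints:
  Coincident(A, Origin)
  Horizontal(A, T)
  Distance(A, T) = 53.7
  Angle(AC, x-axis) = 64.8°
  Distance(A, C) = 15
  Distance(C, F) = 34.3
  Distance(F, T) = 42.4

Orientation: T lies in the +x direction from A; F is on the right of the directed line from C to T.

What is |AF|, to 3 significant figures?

25.1

Checks: |CF| = 34.30 ✓; |FT| = 42.40 ✓.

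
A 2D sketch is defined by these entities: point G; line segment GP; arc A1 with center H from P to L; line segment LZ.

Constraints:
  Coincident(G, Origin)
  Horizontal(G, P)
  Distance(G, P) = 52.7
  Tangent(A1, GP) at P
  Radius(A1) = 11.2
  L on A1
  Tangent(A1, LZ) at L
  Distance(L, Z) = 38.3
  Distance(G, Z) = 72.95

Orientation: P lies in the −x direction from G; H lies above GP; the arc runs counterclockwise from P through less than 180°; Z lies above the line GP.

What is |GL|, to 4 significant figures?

44.23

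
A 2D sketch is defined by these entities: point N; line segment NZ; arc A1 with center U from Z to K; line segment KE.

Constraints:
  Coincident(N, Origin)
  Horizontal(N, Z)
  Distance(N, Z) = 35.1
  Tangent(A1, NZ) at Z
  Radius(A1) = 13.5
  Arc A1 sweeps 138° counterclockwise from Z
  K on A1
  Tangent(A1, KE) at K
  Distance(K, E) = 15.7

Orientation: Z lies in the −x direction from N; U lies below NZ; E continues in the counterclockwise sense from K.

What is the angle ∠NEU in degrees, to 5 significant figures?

50.955°

N is at the origin; N and Z share the same y with |NZ| = 35.1 and Z on the −x side, so Z = (-35.100, 0.0000). A1 meets NZ tangentially, so UZ is at right angles to NZ, so U = Z + (0, -13.5) = (-35.100, -13.500). On A1, Z sits at bearing 90° from U; a 138° counterclockwise sweep puts K at bearing 228°, so K = U + 13.5·(cos 228°, sin 228°) = (-44.133, -23.532). Since A1 is tangent to KE there, UK ⟂ KE, so KE runs along (−sin 228°, cos 228°); with |KE| = 15.7, E = (-32.466, -34.038). Then cos ∠NEU = EN·EU / (|EN||EU|), giving 50.955°.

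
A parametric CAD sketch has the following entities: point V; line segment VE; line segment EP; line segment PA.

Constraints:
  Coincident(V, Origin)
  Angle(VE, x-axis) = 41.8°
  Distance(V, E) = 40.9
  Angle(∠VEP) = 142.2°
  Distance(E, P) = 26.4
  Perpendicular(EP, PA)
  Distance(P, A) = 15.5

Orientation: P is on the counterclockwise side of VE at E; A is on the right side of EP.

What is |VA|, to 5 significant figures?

71.369

∠VEP = 142.2°, so EP runs at 41.8° + (180° − 142.2°) = 79.600° from the x-axis; with |EP| = 26.4, P = E + 26.4·(cos 79.600°, sin 79.600°) = (35.256, 53.227). The perpendicularity gives PA at right angles to EP; with |PA| = 15.5 on the right of EP, A = P + 15.5·(0.98357, -0.18052) = (50.501, 50.429). Then |VA| = |A − V| = 71.369.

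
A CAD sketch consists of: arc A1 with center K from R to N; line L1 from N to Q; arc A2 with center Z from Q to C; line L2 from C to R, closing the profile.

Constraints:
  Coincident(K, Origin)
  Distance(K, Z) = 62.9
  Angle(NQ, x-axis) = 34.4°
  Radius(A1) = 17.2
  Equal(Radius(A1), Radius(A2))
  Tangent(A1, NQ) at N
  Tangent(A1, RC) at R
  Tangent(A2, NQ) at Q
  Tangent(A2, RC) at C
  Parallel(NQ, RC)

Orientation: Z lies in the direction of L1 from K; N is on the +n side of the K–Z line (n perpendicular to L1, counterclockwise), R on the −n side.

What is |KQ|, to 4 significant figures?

65.21

The slot axis is L1's direction at 34.4°, so u = (cos 34.4°, sin 34.4°) = (0.8251, 0.5650) and n = (−sin 34.4°, cos 34.4°) = (-0.5650, 0.8251). K is at the origin and Z lies 62.9 along u from K, so Z = 62.9·u = (51.90, 35.54). Tangency of A1 to both parallel lines with radius 17.2 puts N and R at K ± 17.2·n: N = (-9.717, 14.19), R = (9.717, -14.19). Equal radii place Q and C the same way about Z: Q = Z + 17.2·n = (42.18, 49.73), C = Z − 17.2·n = (61.62, 21.34). Then |KQ| = |Q − K| = 65.21.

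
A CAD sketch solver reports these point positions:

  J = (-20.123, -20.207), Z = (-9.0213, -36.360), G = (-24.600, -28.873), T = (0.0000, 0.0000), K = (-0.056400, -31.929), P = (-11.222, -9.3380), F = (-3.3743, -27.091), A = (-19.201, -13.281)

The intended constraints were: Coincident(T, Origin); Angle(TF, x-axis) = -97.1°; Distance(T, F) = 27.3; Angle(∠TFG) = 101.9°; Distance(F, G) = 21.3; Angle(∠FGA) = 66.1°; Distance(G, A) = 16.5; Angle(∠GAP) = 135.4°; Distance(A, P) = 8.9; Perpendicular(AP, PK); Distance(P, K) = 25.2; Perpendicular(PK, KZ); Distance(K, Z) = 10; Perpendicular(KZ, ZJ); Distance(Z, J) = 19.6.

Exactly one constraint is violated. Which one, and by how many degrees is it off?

Perpendicular(KZ, ZJ) — off by 8.20°.

T = (0.00, 0.00) ✓; TF at -97.10° ✓; |TF| = 27.30 ✓; ∠TFG = 101.9° ✓; |FG| = 21.30 ✓; ∠FGA = 66.10° ✓; |GA| = 16.50 ✓; ∠GAP = 135.4° ✓; |AP| = 8.900 ✓; ∠(AP, PK) = 90.00° ✓; |PK| = 25.20 ✓; ∠(PK, KZ) = 90.00° ✓; |KZ| = 10.00 ✓; ∠(KZ, ZJ) = 81.80° ✗; |ZJ| = 19.60 ✓.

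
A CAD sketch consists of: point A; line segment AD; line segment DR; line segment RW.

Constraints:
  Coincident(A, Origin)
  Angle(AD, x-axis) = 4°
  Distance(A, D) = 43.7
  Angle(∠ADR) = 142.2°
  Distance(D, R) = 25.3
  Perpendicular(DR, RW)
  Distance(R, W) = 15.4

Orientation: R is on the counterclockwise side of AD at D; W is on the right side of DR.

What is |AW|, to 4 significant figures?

73.21

A is at the origin; AD runs at 4.0° with length 43.7, so D = 43.7·(cos 4.0°, sin 4.0°) = (43.59, 3.048). ∠ADR = 142.2°, so DR runs at 4.0° + (180° − 142.2°) = 41.80° from the x-axis; with |DR| = 25.3, R = D + 25.3·(cos 41.80°, sin 41.80°) = (62.45, 19.91). DR ⟂ RW; with |RW| = 15.4 on the right of DR, W = R + 15.4·(0.6665, -0.7455) = (72.72, 8.431). Then |AW| = |W − A| = 73.21.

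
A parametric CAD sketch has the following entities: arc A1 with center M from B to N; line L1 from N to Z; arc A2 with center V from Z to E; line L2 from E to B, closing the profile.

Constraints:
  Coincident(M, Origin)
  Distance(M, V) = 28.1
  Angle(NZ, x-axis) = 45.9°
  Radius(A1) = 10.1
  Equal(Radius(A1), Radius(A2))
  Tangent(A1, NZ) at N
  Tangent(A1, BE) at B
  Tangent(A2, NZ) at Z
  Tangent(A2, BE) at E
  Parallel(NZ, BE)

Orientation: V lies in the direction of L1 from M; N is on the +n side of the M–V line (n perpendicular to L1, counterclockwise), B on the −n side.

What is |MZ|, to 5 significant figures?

29.860

The slot axis is L1's direction at 45.9°, so u = (cos 45.9°, sin 45.9°) = (0.69591, 0.71813) and n = (−sin 45.9°, cos 45.9°) = (-0.71813, 0.69591). M is at the origin and V lies 28.1 along u from M, so V = 28.1·u = (19.555, 20.179). Tangency of A1 to both parallel lines with radius 10.1 puts N and B at M ± 10.1·n: N = (-7.2531, 7.0287), B = (7.2531, -7.0287). Equal radii place Z and E the same way about V: Z = V + 10.1·n = (12.302, 27.208), E = V − 10.1·n = (26.808, 13.151). Then |MZ| = |Z − M| = 29.860.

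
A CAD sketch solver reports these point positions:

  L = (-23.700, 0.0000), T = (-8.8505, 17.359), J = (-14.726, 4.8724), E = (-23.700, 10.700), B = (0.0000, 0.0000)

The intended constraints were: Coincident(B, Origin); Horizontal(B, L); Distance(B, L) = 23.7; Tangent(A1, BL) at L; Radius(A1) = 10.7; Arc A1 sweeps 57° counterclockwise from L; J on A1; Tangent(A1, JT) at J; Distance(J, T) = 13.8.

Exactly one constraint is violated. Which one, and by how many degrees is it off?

Tangent(A1, JT) at J — off by 7.80°.

B = (0.00, 0.00) ✓; B.y = 0.00, L.y = 0.00 ✓; |BL| = 23.70 ✓; ∠(EL, LB) = 90.00° ✓; |EL| = 10.70 ✓; bearing(E→J) − bearing(E→L) = 57.00° ✓; |EJ| = 10.70 ✓; ∠(EJ, JT) = 82.20° ✗; |JT| = 13.80 ✓.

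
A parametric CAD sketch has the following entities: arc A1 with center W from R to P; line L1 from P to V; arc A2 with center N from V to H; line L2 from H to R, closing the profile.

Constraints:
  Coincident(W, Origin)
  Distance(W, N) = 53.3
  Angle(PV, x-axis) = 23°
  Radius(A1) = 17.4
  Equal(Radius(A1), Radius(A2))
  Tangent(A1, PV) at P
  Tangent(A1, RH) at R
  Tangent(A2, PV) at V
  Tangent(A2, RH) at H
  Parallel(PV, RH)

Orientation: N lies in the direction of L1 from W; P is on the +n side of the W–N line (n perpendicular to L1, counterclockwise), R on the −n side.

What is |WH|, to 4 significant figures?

56.07

The slot axis is L1's direction at 23.0°, so u = (cos 23.0°, sin 23.0°) = (0.9205, 0.3907) and n = (−sin 23.0°, cos 23.0°) = (-0.3907, 0.9205). W is at the origin and N lies 53.3 along u from W, so N = 53.3·u = (49.06, 20.83). Tangency of A1 to both parallel lines with radius 17.4 puts P and R at W ± 17.4·n: P = (-6.799, 16.02), R = (6.799, -16.02). Equal radii place V and H the same way about N: V = N + 17.4·n = (42.26, 36.84), H = N − 17.4·n = (55.86, 4.809). Then |WH| = |H − W| = 56.07.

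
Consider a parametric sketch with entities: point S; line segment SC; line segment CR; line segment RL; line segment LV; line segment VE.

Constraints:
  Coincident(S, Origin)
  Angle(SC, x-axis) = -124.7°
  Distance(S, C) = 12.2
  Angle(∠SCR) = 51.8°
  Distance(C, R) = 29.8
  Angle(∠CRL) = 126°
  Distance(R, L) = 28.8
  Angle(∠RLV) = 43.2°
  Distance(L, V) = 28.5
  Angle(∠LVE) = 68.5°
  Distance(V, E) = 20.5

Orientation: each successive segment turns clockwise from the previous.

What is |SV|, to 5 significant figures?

13.974

S is at the origin; SC runs at -124.7° with length 12.2, so C = (-6.9452, -10.030). ∠SCR = 51.8° gives CR at 107.10° from the x-axis; with |CR| = 29.8, R = (-15.708, 18.452). ∠CRL = 126.0° gives RL at 53.100° from the x-axis; with |RL| = 28.8, L = (1.5845, 41.483). ∠RLV = 43.2° gives LV at -83.700° from the x-axis; with |LV| = 28.5, V = (4.7119, 13.156). Then |SV| = |V − S| = 13.974.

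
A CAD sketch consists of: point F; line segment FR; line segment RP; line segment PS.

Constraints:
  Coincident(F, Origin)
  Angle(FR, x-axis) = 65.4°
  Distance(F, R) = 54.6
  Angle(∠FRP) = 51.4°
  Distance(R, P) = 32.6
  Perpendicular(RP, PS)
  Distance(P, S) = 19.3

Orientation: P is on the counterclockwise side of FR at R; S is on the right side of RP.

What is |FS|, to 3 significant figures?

62.0

∠FRP = 51.4°, so RP runs at 65.4° + (180° − 51.4°) = 194° from the x-axis; with |RP| = 32.6, P = R + 32.6·(cos 194°, sin 194°) = (-8.90, 41.8). RP is perpendicular to PS; with |PS| = 19.3 on the right of RP, S = P + 19.3·(-0.242, 0.970) = (-13.6, 60.5). Then |FS| = |S − F| = 62.0.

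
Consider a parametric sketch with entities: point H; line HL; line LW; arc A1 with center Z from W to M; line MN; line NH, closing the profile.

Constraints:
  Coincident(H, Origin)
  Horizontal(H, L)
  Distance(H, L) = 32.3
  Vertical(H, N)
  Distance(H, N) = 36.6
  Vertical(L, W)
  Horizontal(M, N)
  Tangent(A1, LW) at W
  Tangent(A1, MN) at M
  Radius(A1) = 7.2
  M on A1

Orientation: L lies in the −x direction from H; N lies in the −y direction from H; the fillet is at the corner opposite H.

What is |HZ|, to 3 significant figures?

38.7

HN is vertical with |HN| = 36.6 and N on the −y side, so N = (0.00, -36.6). The virtual corner opposite H is at (-32.3, -36.6). Tangency of A1 to LW means the radius ZW is perpendicular to LW and the tangent condition forces ZM to be normal to MN, with radius 7.2, so the center Z sits 7.2 in from both sides at Z = (-25.1, -29.4). Then |HZ| = |Z − H| = 38.7.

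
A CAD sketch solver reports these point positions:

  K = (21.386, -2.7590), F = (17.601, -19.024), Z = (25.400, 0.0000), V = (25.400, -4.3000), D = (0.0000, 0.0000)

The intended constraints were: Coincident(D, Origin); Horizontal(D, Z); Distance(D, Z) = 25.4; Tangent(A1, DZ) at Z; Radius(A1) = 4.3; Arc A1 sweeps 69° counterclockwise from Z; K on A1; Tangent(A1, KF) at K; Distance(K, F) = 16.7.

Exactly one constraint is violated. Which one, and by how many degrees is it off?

Tangent(A1, KF) at K — off by 7.90°.

D = (0.00, 0.00) ✓; D.y = 0.00, Z.y = 0.00 ✓; |DZ| = 25.40 ✓; ∠(VZ, ZD) = 90.00° ✓; |VZ| = 4.300 ✓; bearing(V→K) − bearing(V→Z) = 69.00° ✓; |VK| = 4.300 ✓; ∠(VK, KF) = 82.10° ✗; |KF| = 16.70 ✓.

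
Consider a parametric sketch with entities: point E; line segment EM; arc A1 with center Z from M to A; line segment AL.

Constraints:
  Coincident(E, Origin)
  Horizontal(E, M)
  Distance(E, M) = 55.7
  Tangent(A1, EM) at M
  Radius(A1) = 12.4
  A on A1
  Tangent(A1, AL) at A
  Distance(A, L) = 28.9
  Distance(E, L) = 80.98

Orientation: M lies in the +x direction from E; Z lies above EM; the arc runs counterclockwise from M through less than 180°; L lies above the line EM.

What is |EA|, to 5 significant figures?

69.023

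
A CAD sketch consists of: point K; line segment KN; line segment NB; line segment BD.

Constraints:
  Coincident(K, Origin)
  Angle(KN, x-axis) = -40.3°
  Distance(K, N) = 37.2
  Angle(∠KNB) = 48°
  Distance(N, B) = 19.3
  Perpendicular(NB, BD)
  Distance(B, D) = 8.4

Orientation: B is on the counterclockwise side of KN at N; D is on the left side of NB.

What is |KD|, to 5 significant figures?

20.041

K is at the origin; KN runs at -40.3° with length 37.2, so N = 37.2·(cos -40.3°, sin -40.3°) = (28.371, -24.061). ∠KNB = 48.0°, so NB runs at -40.3° + (180° − 48.0°) = 91.700° from the x-axis; with |NB| = 19.3, B = N + 19.3·(cos 91.700°, sin 91.700°) = (27.799, -4.7691). The perpendicularity gives BD at right angles to NB; with |BD| = 8.4 on the left of NB, D = B + 8.4·(-0.99956, -0.029666) = (19.402, -5.0183). Then |KD| = |D − K| = 20.041.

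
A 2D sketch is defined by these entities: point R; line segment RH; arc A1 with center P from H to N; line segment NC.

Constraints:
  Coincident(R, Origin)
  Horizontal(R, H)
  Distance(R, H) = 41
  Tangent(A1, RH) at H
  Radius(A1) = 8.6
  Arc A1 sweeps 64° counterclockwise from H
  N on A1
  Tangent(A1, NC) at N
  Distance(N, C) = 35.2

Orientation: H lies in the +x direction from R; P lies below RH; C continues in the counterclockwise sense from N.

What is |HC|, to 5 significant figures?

43.200

On A1, H sits at bearing 90° from P; a 64° counterclockwise sweep puts N at bearing 154°, so N = P + 8.6·(cos 154°, sin 154°) = (33.270, -4.8300). Tangency of A1 to NC means the radius PN is perpendicular to NC, so NC runs along (−sin 154°, cos 154°); with |NC| = 35.2, C = (17.840, -36.468). Then |HC| = |C − H| = 43.200.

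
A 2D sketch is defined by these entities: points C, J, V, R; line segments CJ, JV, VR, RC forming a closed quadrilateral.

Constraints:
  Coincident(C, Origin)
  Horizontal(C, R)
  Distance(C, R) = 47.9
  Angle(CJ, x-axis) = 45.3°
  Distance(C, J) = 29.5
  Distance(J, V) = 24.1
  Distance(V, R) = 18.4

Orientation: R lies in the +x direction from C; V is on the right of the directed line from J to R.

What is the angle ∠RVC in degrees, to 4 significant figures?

172.6°

C is at the origin; C and R share the same y with |CR| = 47.9 and R in +x, so R = (47.9, 0). CJ runs at 45.3° with |CJ| = 29.5, so J = (20.75, 20.97). V is determined by |JV| = 24.1 and |VR| = 18.4 together: it lies at the intersection of circle(J, 24.1) and circle(R, 18.4). With |JR| = 34.30, the foot of the radical line on JR is 20.68 from J and the perpendicular offset is √(24.1² − 20.68²) = 12.37. Taking the right-of-JR solution: V = (29.56, -1.464).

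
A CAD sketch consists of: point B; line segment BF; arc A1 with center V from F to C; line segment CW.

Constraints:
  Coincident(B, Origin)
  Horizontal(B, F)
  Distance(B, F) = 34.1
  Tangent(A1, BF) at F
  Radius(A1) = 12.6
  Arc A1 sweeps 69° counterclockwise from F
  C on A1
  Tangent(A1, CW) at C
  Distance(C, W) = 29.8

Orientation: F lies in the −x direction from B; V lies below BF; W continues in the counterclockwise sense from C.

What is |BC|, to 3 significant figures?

46.6

A1 meets BF tangentially, so VF is at right angles to BF, so V = F + (0, -12.6) = (-34.1, -12.6). On A1, F sits at bearing 90° from V; a 69° counterclockwise sweep puts C at bearing 159°, so C = V + 12.6·(cos 159°, sin 159°) = (-45.9, -8.08). Then |BC| = |C − B| = 46.6.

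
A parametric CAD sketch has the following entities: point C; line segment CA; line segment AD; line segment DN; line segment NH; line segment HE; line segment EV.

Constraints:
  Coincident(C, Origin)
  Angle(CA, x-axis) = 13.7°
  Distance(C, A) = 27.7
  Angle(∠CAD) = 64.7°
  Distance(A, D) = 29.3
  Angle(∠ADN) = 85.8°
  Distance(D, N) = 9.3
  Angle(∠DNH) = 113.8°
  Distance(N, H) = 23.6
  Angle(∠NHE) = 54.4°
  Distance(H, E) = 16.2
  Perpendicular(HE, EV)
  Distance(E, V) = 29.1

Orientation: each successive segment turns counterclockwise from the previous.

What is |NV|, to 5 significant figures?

10.212

C is at the origin; CA runs at 13.7° with length 27.7, so A = (26.912, 6.5604). ∠CAD = 64.7° gives AD at 129.00° from the x-axis; with |AD| = 29.3, D = (8.4728, 29.331). ∠ADN = 85.8° gives DN at -136.80° from the x-axis; with |DN| = 9.3, N = (1.6934, 22.965). ∠DNH = 113.8° gives NH at -70.600° from the x-axis; with |NH| = 23.6, H = (9.5324, 0.70445). ∠NHE = 54.4° gives HE at 55.000° from the x-axis; with |HE| = 16.2, E = (18.824, 13.975). The perpendicularity gives EV at right angles to HE, so EV runs at 145.00°; with |EV| = 29.1, V = (-5.0130, 30.666). Then |NV| = |V − N| = 10.212.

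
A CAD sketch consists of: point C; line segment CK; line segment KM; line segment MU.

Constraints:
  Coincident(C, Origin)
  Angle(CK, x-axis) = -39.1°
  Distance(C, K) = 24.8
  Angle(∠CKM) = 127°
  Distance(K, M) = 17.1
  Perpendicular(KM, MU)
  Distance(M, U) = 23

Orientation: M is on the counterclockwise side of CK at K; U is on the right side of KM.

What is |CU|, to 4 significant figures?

53.46

C is at the origin; CK runs at -39.1° with length 24.8, so K = 24.8·(cos -39.1°, sin -39.1°) = (19.25, -15.64). ∠CKM = 127.0°, so KM runs at -39.1° + (180° − 127.0°) = 13.90° from the x-axis; with |KM| = 17.1, M = K + 17.1·(cos 13.90°, sin 13.90°) = (35.85, -11.53). KM is perpendicular to MU; with |MU| = 23.0 on the right of KM, U = M + 23.0·(0.2402, -0.9707) = (41.37, -33.86). Then |CU| = |U − C| = 53.46.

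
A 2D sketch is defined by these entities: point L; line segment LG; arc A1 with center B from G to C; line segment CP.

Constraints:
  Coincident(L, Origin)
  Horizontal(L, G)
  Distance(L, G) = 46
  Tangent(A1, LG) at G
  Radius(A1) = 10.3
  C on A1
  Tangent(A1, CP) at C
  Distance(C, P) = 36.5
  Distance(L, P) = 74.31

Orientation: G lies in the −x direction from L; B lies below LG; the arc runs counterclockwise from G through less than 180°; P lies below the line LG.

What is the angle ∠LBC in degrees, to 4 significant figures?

164.4°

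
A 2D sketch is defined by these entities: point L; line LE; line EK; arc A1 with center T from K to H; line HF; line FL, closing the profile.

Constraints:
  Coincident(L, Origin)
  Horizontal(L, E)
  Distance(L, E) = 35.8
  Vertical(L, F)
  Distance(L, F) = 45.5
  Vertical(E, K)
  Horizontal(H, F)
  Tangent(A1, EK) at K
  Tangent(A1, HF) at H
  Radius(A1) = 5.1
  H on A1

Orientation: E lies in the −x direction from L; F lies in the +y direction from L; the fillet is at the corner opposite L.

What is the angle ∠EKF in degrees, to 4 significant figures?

98.11°

L is at the origin; L and E share the same y with |LE| = 35.8 and E on the −x side, so E = (-35.80, 0.000). L and F share the same x with |LF| = 45.5 and F on the +y side, so F = (0.000, 45.50). The virtual corner opposite L is at (-35.80, 45.50). The tangent condition forces TK to be normal to EK and since A1 is tangent to HF there, TH ⟂ HF, with radius 5.1, so the center T sits 5.1 in from both sides at T = (-30.70, 40.40). That places the tangent points at K = (-35.80, 40.40) on EK and H = (-30.70, 45.50) on HF. Then cos ∠EKF = KE·KF / (|KE||KF|), giving 98.11°.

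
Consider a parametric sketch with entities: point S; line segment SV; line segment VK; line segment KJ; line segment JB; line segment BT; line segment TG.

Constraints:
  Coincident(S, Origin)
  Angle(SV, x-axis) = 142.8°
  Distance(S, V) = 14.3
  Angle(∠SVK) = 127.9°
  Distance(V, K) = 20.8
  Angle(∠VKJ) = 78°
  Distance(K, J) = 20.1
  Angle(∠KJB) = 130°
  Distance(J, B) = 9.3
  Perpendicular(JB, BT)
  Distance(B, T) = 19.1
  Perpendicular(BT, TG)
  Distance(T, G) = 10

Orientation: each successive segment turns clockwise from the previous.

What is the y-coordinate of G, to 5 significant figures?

16.947

S is at the origin; SV runs at 142.8° with length 14.3, so V = (-11.390, 8.6458). ∠SVK = 127.9° gives VK at 90.700° from the x-axis; with |VK| = 20.8, K = (-11.644, 29.444). ∠VKJ = 78.0° gives KJ at -11.300° from the x-axis; with |KJ| = 20.1, J = (8.0659, 25.506). ∠KJB = 130.0° gives JB at -61.300° from the x-axis; with |JB| = 9.3, B = (12.532, 17.348). The perpendicularity gives BT at right angles to JB, so BT runs at -151.30°; with |BT| = 19.1, T = (-4.2216, 8.1760). The perpendicularity gives TG at right angles to BT, so TG runs at 118.70°; with |TG| = 10.0, G = (-9.0238, 16.947). So G.y = 16.947.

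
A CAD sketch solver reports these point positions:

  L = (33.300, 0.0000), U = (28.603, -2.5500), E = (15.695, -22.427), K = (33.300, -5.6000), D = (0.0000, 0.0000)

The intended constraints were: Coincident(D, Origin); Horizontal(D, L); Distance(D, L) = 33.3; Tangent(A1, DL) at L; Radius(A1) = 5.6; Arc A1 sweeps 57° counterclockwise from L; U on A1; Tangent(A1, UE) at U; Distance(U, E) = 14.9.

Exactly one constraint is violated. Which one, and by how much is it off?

Distance(U, E) = 14.9 — off by 8.80.

D = (0.00, 0.00) ✓; D.y = 0.00, L.y = 0.00 ✓; |DL| = 33.30 ✓; ∠(KL, LD) = 90.00° ✓; |KL| = 5.600 ✓; bearing(K→U) − bearing(K→L) = 57.00° ✓; |KU| = 5.600 ✓; ∠(KU, UE) = 90.00° ✓; |UE| = 23.70 ✗.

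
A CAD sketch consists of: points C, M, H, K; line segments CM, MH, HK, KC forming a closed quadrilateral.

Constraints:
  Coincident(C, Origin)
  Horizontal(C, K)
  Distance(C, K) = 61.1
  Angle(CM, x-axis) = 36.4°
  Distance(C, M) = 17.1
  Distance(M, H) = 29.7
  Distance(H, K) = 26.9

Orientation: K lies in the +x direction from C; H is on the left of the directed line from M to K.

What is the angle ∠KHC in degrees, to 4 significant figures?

110.6°

Checks: C.y = 0.00, K.y = 0.00 ✓; |MH| = 29.70 ✓; |HK| = 26.90 ✓.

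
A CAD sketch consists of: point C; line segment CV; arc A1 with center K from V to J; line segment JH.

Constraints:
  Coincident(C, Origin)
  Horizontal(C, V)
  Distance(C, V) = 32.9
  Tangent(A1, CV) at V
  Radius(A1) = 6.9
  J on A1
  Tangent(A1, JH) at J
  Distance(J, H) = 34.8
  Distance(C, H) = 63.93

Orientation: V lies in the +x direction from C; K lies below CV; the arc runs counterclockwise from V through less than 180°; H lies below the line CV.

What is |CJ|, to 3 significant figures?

30.4

Checks: C.y = 0.00, V.y = 0.00 ✓; |KJ| = 6.900 ✓; ∠(KJ, JH) = 90.00° ✓; |JH| = 34.80 ✓; |CH| = 63.93 ✓.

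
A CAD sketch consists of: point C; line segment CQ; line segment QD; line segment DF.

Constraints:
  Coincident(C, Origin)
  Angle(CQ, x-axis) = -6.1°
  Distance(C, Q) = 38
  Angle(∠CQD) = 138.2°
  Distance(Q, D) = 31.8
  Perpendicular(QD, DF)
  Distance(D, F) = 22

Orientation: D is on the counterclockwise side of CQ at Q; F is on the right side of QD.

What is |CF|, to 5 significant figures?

76.520

C is at the origin; CQ runs at -6.1° with length 38.0, so Q = 38.0·(cos -6.1°, sin -6.1°) = (37.785, -4.0380). ∠CQD = 138.2°, so QD runs at -6.1° + (180° − 138.2°) = 35.700° from the x-axis; with |QD| = 31.8, D = Q + 31.8·(cos 35.700°, sin 35.700°) = (63.609, 14.519). QD ⟂ DF; with |DF| = 22.0 on the right of QD, F = D + 22.0·(0.58354, -0.81208) = (76.447, -3.3473). Then |CF| = |F − C| = 76.520.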